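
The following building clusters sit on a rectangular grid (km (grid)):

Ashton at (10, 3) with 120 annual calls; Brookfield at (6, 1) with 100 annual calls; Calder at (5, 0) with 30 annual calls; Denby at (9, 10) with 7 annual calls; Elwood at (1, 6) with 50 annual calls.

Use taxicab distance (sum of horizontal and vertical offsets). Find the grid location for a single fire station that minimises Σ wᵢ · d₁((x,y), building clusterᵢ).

Manhattan distance separates: Σwᵢ(|x−xᵢ|+|y−yᵢ|) = Σwᵢ|x−xᵢ| + Σwᵢ|y−yᵢ|, so x and y are optimised independently as 1-D weighted medians.
Total weight W = 307; half = 153.5.
x-coordinate, sorted with cumulative weight:
  x=1 (Elwood, w=50) cum 50
  x=5 (Calder, w=30) cum 80
  x=6 (Brookfield, w=100) cum 180  ← median
  x=9 (Denby, w=7) cum 187
  x=10 (Ashton, w=120) cum 307
⇒ x* = 6
y-coordinate, sorted with cumulative weight:
  y=0 (Calder, w=30) cum 30
  y=1 (Brookfield, w=100) cum 130
  y=3 (Ashton, w=120) cum 250  ← median
  y=6 (Elwood, w=50) cum 300
  y=10 (Denby, w=7) cum 307
⇒ y* = 3

(6, 3)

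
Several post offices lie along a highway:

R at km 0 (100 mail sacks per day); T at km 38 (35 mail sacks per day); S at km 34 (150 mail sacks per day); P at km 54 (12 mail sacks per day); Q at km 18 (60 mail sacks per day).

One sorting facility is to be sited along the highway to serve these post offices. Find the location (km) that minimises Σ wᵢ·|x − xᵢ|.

x = 34

For a sum of weighted absolute distances on a line, the optimum is the weighted median (not the mean). Total weight W = 357; half-weight = 178.5.
Sort by position and accumulate weight:
  km 0 (R, w=100) → cum 100
  km 18 (Q, w=60) → cum 160
  km 34 (S, w=150) → cum 310  ≥ 178.5 → median here
  km 38 (T, w=35) → cum 345
  km 54 (P, w=12) → cum 357
Optimal location: km 34.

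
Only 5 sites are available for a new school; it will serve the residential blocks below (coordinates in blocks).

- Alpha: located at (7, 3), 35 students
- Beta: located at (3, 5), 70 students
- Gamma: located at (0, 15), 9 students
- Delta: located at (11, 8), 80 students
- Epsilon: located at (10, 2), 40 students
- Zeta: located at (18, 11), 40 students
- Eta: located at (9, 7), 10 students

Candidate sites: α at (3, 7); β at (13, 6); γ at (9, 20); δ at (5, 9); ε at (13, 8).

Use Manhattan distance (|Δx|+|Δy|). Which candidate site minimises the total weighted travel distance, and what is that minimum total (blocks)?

β, total 2333 blocks

Total weighted distance at each candidate:
  α (3, 7): total = 2539
  β (13, 6): total = 2333
  γ (9, 20): total = 4991
  δ (5, 9): total = 2499
  ε (13, 8): total = 2365
Minimum is at β with total 2333 blocks.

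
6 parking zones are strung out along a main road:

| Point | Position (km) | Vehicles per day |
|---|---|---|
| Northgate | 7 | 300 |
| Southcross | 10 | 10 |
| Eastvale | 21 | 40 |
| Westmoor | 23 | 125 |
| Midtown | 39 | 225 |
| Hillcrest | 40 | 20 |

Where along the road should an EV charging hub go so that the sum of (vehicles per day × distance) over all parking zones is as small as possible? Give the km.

For a sum of weighted absolute distances on a line, the optimum is the weighted median (not the mean). Total weight W = 720; half-weight = 360.
Sort by position and accumulate weight:
  km 7 (Northgate, w=300) → cum 300
  km 10 (Southcross, w=10) → cum 310
  km 21 (Eastvale, w=40) → cum 350
  km 23 (Westmoor, w=125) → cum 475  ≥ 360 → median here
  km 39 (Midtown, w=225) → cum 700
  km 40 (Hillcrest, w=20) → cum 720
Optimal location: km 23.

x = 23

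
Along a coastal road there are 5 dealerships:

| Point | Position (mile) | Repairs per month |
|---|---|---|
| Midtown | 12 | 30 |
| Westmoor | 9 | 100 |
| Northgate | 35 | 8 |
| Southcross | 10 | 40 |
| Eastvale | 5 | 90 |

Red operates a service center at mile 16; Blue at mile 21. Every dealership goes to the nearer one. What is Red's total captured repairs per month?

260

The indifferent point is the midpoint (16+21)/2 = 18.5; dealerships left of it (closer to Red at 16) go to Red, those right go to Blue.
  Eastvale at 5 (w=90) → Red
  Westmoor at 9 (w=100) → Red
  Southcross at 10 (w=40) → Red
  Midtown at 12 (w=30) → Red
  Northgate at 35 (w=8) → Blue
Red captures 260; Blue captures 8.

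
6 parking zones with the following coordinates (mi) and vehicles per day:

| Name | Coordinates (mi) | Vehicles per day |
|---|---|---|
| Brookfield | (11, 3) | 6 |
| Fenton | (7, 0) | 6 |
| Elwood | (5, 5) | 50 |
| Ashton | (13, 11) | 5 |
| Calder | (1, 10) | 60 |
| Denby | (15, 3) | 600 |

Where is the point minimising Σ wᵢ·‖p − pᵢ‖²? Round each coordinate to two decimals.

(13.04, 3.75)

The minimiser of Σwᵢ‖p−pᵢ‖² is the weighted centroid p* = (Σwᵢpᵢ)/(Σwᵢ).
Σwᵢ = 727.
Σwᵢxᵢ = 6·11 + 6·7 + 50·5 + 5·13 + 60·1 + 600·15 = 9483.
Σwᵢyᵢ = 6·3 + 6·0 + 50·5 + 5·11 + 60·10 + 600·3 = 2723.
x* = 9483/727 = 13.04, y* = 2723/727 = 3.75.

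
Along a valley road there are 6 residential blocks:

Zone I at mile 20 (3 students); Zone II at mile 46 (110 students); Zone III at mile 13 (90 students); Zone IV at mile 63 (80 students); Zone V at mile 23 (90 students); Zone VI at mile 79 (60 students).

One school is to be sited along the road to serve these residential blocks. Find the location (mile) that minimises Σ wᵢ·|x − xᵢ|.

x = 46

For a sum of weighted absolute distances on a line, the optimum is the weighted median (not the mean). Total weight W = 433; half-weight = 216.5.
Sort by position and accumulate weight:
  mile 13 (Zone III, w=90) → cum 90
  mile 20 (Zone I, w=3) → cum 93
  mile 23 (Zone V, w=90) → cum 183
  mile 46 (Zone II, w=110) → cum 293  ≥ 216.5 → median here
  mile 63 (Zone IV, w=80) → cum 373
  mile 79 (Zone VI, w=60) → cum 433
Optimal location: mile 46.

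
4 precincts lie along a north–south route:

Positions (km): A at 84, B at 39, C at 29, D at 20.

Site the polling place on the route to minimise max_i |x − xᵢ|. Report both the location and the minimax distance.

location 52, max distance 32

The 1-center on a line is the midpoint of the two extreme points: leftmost at 20, rightmost at 84.
Optimal location = (20 + 84)/2 = 52; maximum distance = (84 − 20)/2 = 32.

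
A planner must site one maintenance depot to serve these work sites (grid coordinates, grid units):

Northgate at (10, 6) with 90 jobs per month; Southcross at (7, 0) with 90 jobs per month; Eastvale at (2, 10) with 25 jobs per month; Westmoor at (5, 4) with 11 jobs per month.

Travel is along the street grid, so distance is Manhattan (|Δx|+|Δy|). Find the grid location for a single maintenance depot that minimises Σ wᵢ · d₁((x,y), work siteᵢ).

Manhattan distance separates: Σwᵢ(|x−xᵢ|+|y−yᵢ|) = Σwᵢ|x−xᵢ| + Σwᵢ|y−yᵢ|, so x and y are optimised independently as 1-D weighted medians.
Total weight W = 216; half = 108.
x-coordinate, sorted with cumulative weight:
  x=2 (Eastvale, w=25) cum 25
  x=5 (Westmoor, w=11) cum 36
  x=7 (Southcross, w=90) cum 126  ← median
  x=10 (Northgate, w=90) cum 216
⇒ x* = 7
y-coordinate, sorted with cumulative weight:
  y=0 (Southcross, w=90) cum 90
  y=4 (Westmoor, w=11) cum 101
  y=6 (Northgate, w=90) cum 191  ← median
  y=10 (Eastvale, w=25) cum 216
⇒ y* = 6

(7, 6)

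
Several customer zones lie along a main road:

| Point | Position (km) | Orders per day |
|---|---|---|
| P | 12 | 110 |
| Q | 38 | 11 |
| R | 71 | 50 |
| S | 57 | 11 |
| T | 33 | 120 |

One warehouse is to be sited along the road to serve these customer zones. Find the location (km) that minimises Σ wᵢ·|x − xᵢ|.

For a sum of weighted absolute distances on a line, the optimum is the weighted median (not the mean). Total weight W = 302; half-weight = 151.
Sort by position and accumulate weight:
  km 12 (P, w=110) → cum 110
  km 33 (T, w=120) → cum 230  ≥ 151 → median here
  km 38 (Q, w=11) → cum 241
  km 57 (S, w=11) → cum 252
  km 71 (R, w=50) → cum 302
Optimal location: km 33.

x = 33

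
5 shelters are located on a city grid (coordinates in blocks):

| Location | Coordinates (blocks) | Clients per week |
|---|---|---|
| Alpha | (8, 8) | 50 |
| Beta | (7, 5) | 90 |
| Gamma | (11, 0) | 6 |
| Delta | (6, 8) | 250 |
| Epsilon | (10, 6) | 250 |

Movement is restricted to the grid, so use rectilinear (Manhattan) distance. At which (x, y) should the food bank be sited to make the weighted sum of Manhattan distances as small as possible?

Manhattan distance separates: Σwᵢ(|x−xᵢ|+|y−yᵢ|) = Σwᵢ|x−xᵢ| + Σwᵢ|y−yᵢ|, so x and y are optimised independently as 1-D weighted medians.
Total weight W = 646; half = 323.
x-coordinate, sorted with cumulative weight:
  x=6 (Delta, w=250) cum 250
  x=7 (Beta, w=90) cum 340  ← median
  x=8 (Alpha, w=50) cum 390
  x=10 (Epsilon, w=250) cum 640
  x=11 (Gamma, w=6) cum 646
⇒ x* = 7
y-coordinate, sorted with cumulative weight:
  y=0 (Gamma, w=6) cum 6
  y=5 (Beta, w=90) cum 96
  y=6 (Epsilon, w=250) cum 346  ← median
  y=8 (Alpha, w=50) cum 396
  y=8 (Delta, w=250) cum 646
⇒ y* = 6

(7, 6)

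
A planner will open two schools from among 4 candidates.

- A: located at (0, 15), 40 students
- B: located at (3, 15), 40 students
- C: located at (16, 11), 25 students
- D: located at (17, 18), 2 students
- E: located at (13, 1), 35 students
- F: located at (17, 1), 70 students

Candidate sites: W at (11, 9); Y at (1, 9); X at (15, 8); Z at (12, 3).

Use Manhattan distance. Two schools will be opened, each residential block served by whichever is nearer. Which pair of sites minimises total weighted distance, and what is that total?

{Y, Z}, total 1535

Evaluate every pair (each demand assigned to the nearer of the two):
  {Y, Z}: total = 1535
  {Y, X}: total = 1669
  {W, Z}: total = 2040
  {W, Y}: total = 2135
  {W, X}: total = 2309
  {X, Z}: total = 2359
Best pair: {Y, Z} with total 1535.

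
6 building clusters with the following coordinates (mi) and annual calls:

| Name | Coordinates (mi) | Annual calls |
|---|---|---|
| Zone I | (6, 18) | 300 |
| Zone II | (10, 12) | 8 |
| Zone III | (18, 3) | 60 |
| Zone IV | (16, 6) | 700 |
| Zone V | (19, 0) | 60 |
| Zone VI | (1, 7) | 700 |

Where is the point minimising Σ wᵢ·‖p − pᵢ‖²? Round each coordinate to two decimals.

The minimiser of Σwᵢ‖p−pᵢ‖² is the weighted centroid p* = (Σwᵢpᵢ)/(Σwᵢ).
Σwᵢ = 1828.
Σwᵢxᵢ = 300·6 + 8·10 + 60·18 + 700·16 + 60·19 + 700·1 = 16000.
Σwᵢyᵢ = 300·18 + 8·12 + 60·3 + 700·6 + 60·0 + 700·7 = 14776.
x* = 16000/1828 = 8.75, y* = 14776/1828 = 8.08.

(8.75, 8.08)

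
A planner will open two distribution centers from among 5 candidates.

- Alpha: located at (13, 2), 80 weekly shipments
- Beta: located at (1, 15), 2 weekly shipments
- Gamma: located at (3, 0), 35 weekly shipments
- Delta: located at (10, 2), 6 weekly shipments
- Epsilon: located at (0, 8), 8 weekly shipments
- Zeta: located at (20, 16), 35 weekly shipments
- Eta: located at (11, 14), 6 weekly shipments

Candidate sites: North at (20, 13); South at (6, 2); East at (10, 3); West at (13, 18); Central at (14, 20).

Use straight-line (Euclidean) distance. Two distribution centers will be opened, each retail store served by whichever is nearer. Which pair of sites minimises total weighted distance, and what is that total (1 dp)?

Evaluate every pair (each demand assigned to the nearer of the two):
  {North, East}: total = 804.3
  {East, West}: total = 921.4
  {East, Central}: total = 935.5
  {North, South}: total = 965.3
  {South, West}: total = 1084.5
  {South, Central}: total = 1098.6
  {South, East}: total = 1121.2
  {North, West}: total = 2140.7
  {North, Central}: total = 2201.9
  {West, Central}: total = 2533.5
Best pair: {North, East} with total 804.3.

{North, East}, total 804.3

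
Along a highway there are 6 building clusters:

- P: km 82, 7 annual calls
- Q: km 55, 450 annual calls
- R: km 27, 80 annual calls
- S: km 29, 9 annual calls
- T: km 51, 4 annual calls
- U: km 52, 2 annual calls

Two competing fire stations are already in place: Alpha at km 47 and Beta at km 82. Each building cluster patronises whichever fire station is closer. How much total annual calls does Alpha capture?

545

The indifferent point is the midpoint (47+82)/2 = 64.5; building clusters left of it (closer to Alpha at 47) go to Alpha, those right go to Beta.
  R at 27 (w=80) → Alpha
  S at 29 (w=9) → Alpha
  T at 51 (w=4) → Alpha
  U at 52 (w=2) → Alpha
  Q at 55 (w=450) → Alpha
  P at 82 (w=7) → Beta
Alpha captures 545; Beta captures 7.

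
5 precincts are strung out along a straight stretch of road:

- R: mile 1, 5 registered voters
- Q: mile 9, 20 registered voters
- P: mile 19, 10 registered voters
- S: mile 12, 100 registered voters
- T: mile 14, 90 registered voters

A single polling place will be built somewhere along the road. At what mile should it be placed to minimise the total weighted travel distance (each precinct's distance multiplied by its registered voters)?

For a sum of weighted absolute distances on a line, the optimum is the weighted median (not the mean). Total weight W = 225; half-weight = 112.5.
Sort by position and accumulate weight:
  mile 1 (R, w=5) → cum 5
  mile 9 (Q, w=20) → cum 25
  mile 12 (S, w=100) → cum 125  ≥ 112.5 → median here
  mile 14 (T, w=90) → cum 215
  mile 19 (P, w=10) → cum 225
Optimal location: mile 12.

x = 12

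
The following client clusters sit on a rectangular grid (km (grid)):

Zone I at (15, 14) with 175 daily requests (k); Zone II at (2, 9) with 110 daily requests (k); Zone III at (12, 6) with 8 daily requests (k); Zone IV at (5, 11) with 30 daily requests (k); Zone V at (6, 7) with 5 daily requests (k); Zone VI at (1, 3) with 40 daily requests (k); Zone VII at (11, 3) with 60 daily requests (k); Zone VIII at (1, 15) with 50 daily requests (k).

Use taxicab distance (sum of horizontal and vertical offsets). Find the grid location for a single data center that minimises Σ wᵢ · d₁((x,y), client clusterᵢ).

(11, 11)

Manhattan distance separates: Σwᵢ(|x−xᵢ|+|y−yᵢ|) = Σwᵢ|x−xᵢ| + Σwᵢ|y−yᵢ|, so x and y are optimised independently as 1-D weighted medians.
Total weight W = 478; half = 239.
x-coordinate, sorted with cumulative weight:
  x=1 (Zone VI, w=40) cum 40
  x=1 (Zone VIII, w=50) cum 90
  x=2 (Zone II, w=110) cum 200
  x=5 (Zone IV, w=30) cum 230
  x=6 (Zone V, w=5) cum 235
  x=11 (Zone VII, w=60) cum 295  ← median
  x=12 (Zone III, w=8) cum 303
  x=15 (Zone I, w=175) cum 478
⇒ x* = 11
y-coordinate, sorted with cumulative weight:
  y=3 (Zone VI, w=40) cum 40
  y=3 (Zone VII, w=60) cum 100
  y=6 (Zone III, w=8) cum 108
  y=7 (Zone V, w=5) cum 113
  y=9 (Zone II, w=110) cum 223
  y=11 (Zone IV, w=30) cum 253  ← median
  y=14 (Zone I, w=175) cum 428
  y=15 (Zone VIII, w=50) cum 478
⇒ y* = 11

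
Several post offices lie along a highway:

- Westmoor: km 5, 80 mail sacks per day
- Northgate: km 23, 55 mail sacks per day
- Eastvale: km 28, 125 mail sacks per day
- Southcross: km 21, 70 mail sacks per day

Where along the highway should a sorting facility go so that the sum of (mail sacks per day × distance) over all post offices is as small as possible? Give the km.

For a sum of weighted absolute distances on a line, the optimum is the weighted median (not the mean). Total weight W = 330; half-weight = 165.
Sort by position and accumulate weight:
  km 5 (Westmoor, w=80) → cum 80
  km 21 (Southcross, w=70) → cum 150
  km 23 (Northgate, w=55) → cum 205  ≥ 165 → median here
  km 28 (Eastvale, w=125) → cum 330
Optimal location: km 23.

x = 23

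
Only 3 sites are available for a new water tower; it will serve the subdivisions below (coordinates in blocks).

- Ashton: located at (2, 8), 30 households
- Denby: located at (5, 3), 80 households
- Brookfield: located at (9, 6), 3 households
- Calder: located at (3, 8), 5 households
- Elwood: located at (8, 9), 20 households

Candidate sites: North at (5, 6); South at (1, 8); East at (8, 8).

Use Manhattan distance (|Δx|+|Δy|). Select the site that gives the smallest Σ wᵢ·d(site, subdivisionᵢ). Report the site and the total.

Total weighted distance at each candidate:
  North (5, 6): total = 542
  South (1, 8): total = 950
  East (8, 8): total = 874
Minimum is at North with total 542 blocks.

North, total 542 blocks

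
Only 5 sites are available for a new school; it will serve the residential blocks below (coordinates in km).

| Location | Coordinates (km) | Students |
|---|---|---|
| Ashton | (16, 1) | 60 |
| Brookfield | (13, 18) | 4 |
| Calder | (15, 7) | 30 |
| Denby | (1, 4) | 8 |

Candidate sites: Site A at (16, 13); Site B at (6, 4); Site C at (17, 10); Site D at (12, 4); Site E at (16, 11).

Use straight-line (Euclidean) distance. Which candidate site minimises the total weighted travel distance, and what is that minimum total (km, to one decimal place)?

Site D, total 571.4 km

Total weighted distance at each candidate:
  Site A (16, 13): total = 1065.7
  Site B (6, 4): total = 1013.6
  Site C (17, 10): total = 824.0
  Site D (12, 4): total = 571.4
  Site E (16, 11): total = 886.6
Minimum is at Site D with total 571.4 km.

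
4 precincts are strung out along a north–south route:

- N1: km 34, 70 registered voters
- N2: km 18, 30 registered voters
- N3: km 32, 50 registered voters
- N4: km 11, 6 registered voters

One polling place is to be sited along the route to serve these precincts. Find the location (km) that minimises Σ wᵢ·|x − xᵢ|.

For a sum of weighted absolute distances on a line, the optimum is the weighted median (not the mean). Total weight W = 156; half-weight = 78.
Sort by position and accumulate weight:
  km 11 (N4, w=6) → cum 6
  km 18 (N2, w=30) → cum 36
  km 32 (N3, w=50) → cum 86  ≥ 78 → median here
  km 34 (N1, w=70) → cum 156
Optimal location: km 32.

x = 32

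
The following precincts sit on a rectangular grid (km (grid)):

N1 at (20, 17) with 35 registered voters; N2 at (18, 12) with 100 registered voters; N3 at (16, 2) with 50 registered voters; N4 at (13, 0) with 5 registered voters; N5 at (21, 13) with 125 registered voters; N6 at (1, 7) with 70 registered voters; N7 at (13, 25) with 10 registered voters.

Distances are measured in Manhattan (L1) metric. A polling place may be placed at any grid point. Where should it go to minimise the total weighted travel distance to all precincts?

(18, 12)

Manhattan distance separates: Σwᵢ(|x−xᵢ|+|y−yᵢ|) = Σwᵢ|x−xᵢ| + Σwᵢ|y−yᵢ|, so x and y are optimised independently as 1-D weighted medians.
Total weight W = 395; half = 197.5.
x-coordinate, sorted with cumulative weight:
  x=1 (N6, w=70) cum 70
  x=13 (N4, w=5) cum 75
  x=13 (N7, w=10) cum 85
  x=16 (N3, w=50) cum 135
  x=18 (N2, w=100) cum 235  ← median
  x=20 (N1, w=35) cum 270
  x=21 (N5, w=125) cum 395
⇒ x* = 18
y-coordinate, sorted with cumulative weight:
  y=0 (N4, w=5) cum 5
  y=2 (N3, w=50) cum 55
  y=7 (N6, w=70) cum 125
  y=12 (N2, w=100) cum 225  ← median
  y=13 (N5, w=125) cum 350
  y=17 (N1, w=35) cum 385
  y=25 (N7, w=10) cum 395
⇒ y* = 12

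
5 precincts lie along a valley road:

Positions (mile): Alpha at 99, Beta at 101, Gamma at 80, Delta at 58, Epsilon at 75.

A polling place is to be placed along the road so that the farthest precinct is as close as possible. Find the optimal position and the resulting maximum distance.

The 1-center on a line is the midpoint of the two extreme points: leftmost at 58, rightmost at 101.
Optimal location = (58 + 101)/2 = 79.5; maximum distance = (101 − 58)/2 = 21.5.

location 79.5, max distance 21.5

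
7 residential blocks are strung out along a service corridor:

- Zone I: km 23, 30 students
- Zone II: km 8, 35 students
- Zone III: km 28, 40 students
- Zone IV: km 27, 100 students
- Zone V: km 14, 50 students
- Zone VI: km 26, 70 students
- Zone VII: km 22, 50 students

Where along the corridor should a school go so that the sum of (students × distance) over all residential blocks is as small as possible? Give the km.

x = 26

For a sum of weighted absolute distances on a line, the optimum is the weighted median (not the mean). Total weight W = 375; half-weight = 187.5.
Sort by position and accumulate weight:
  km 8 (Zone II, w=35) → cum 35
  km 14 (Zone V, w=50) → cum 85
  km 22 (Zone VII, w=50) → cum 135
  km 23 (Zone I, w=30) → cum 165
  km 26 (Zone VI, w=70) → cum 235  ≥ 187.5 → median here
  km 27 (Zone IV, w=100) → cum 335
  km 28 (Zone III, w=40) → cum 375
Optimal location: km 26.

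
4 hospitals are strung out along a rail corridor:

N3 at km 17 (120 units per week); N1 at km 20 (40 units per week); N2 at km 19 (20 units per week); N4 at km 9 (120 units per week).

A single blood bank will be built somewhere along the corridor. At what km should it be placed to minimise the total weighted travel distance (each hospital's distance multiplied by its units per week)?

x = 17

For a sum of weighted absolute distances on a line, the optimum is the weighted median (not the mean). Total weight W = 300; half-weight = 150.
Sort by position and accumulate weight:
  km 9 (N4, w=120) → cum 120
  km 17 (N3, w=120) → cum 240  ≥ 150 → median here
  km 19 (N2, w=20) → cum 260
  km 20 (N1, w=40) → cum 300
Optimal location: km 17.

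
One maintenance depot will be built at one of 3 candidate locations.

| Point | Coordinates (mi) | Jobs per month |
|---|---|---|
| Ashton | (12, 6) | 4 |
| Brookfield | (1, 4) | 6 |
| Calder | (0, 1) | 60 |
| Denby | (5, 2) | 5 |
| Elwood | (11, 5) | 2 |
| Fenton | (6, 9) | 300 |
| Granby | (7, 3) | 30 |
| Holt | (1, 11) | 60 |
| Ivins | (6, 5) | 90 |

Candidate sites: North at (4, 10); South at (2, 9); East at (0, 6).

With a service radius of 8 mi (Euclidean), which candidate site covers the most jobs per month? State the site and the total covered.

Coverage radius r = 8 mi; a point is covered iff (Δx)²+(Δy)² ≤ 8² = 64.
  North (4, 10): covers {Brookfield, Fenton, Granby, Holt, Ivins} → 486
  South (2, 9): covers {Brookfield, Denby, Fenton, Granby, Holt, Ivins} → 491
  East (0, 6): covers {Brookfield, Calder, Denby, Fenton, Granby, Holt, Ivins} → 551
Maximum coverage at East: 551 jobs per month.

East, covering 551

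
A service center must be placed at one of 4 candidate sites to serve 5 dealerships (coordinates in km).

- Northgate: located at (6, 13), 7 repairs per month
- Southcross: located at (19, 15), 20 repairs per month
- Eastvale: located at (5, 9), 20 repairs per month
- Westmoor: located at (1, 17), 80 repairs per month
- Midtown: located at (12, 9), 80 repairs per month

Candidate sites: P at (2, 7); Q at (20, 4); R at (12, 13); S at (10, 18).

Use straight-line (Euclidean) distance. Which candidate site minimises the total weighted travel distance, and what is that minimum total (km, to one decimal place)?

Total weighted distance at each candidate:
  P (2, 7): total = 2118.2
  Q (20, 4): total = 3250.1
  R (12, 13): total = 1605.2
  S (10, 18): total = 1902.5
Minimum is at R with total 1605.2 km.

R, total 1605.2 km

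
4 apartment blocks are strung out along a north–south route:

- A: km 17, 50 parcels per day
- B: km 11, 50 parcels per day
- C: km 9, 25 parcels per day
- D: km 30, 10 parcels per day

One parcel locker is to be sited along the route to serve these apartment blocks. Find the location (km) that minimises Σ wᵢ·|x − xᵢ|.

For a sum of weighted absolute distances on a line, the optimum is the weighted median (not the mean). Total weight W = 135; half-weight = 67.5.
Sort by position and accumulate weight:
  km 9 (C, w=25) → cum 25
  km 11 (B, w=50) → cum 75  ≥ 67.5 → median here
  km 17 (A, w=50) → cum 125
  km 30 (D, w=10) → cum 135
Optimal location: km 11.

x = 11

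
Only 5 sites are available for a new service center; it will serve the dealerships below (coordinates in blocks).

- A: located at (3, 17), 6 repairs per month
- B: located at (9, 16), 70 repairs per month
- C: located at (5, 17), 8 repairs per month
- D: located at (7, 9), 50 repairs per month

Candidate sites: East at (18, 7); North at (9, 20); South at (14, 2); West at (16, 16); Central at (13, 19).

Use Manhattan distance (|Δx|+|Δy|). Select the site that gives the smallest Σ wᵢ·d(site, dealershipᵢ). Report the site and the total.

Total weighted distance at each candidate:
  East (18, 7): total = 2244
  North (9, 20): total = 1040
  South (14, 2): total = 2378
  West (16, 16): total = 1470
  Central (13, 19): total = 1442
Minimum is at North with total 1040 blocks.

North, total 1040 blocks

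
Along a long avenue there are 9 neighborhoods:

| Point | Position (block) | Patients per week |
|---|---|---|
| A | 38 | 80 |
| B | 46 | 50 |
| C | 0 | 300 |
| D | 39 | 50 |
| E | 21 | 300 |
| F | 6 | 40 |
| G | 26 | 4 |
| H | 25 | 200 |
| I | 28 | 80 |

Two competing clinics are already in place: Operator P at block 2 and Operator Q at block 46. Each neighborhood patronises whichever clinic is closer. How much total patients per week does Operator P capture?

640

The indifferent point is the midpoint (2+46)/2 = 24; neighborhoods left of it (closer to Operator P at 2) go to Operator P, those right go to Operator Q.
  C at 0 (w=300) → Operator P
  F at 6 (w=40) → Operator P
  E at 21 (w=300) → Operator P
  H at 25 (w=200) → Operator Q
  G at 26 (w=4) → Operator Q
  I at 28 (w=80) → Operator Q
  A at 38 (w=80) → Operator Q
  D at 39 (w=50) → Operator Q
  B at 46 (w=50) → Operator Q
Operator P captures 640; Operator Q captures 464.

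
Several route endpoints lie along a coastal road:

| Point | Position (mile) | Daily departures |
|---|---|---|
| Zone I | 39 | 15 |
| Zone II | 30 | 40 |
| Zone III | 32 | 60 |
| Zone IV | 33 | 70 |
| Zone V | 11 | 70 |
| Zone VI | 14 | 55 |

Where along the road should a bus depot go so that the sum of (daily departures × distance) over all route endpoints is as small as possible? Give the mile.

For a sum of weighted absolute distances on a line, the optimum is the weighted median (not the mean). Total weight W = 310; half-weight = 155.
Sort by position and accumulate weight:
  mile 11 (Zone V, w=70) → cum 70
  mile 14 (Zone VI, w=55) → cum 125
  mile 30 (Zone II, w=40) → cum 165  ≥ 155 → median here
  mile 32 (Zone III, w=60) → cum 225
  mile 33 (Zone IV, w=70) → cum 295
  mile 39 (Zone I, w=15) → cum 310
Optimal location: mile 30.

x = 30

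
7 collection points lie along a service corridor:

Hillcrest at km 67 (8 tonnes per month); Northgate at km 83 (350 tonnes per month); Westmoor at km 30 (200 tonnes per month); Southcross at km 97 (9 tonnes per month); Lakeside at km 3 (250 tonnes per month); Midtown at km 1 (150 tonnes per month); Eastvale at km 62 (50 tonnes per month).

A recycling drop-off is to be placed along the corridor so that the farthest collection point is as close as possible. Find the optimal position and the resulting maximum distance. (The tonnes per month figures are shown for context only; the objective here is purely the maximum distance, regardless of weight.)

The 1-center on a line is the midpoint of the two extreme points: leftmost at 1, rightmost at 97.
Optimal location = (1 + 97)/2 = 49; maximum distance = (97 − 1)/2 = 48.

location 49, max distance 48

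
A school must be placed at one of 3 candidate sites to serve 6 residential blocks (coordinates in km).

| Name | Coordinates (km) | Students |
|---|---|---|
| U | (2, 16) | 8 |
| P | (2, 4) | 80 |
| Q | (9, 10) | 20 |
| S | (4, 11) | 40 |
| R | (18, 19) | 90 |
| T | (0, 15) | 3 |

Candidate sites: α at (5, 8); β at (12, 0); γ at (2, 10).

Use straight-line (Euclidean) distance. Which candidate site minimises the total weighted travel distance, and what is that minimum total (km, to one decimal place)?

Total weighted distance at each candidate:
  α (5, 8): total = 2242.7
  β (12, 0): total = 3616.3
  γ (2, 10): total = 2425.8
Minimum is at α with total 2242.7 km.

α, total 2242.7 km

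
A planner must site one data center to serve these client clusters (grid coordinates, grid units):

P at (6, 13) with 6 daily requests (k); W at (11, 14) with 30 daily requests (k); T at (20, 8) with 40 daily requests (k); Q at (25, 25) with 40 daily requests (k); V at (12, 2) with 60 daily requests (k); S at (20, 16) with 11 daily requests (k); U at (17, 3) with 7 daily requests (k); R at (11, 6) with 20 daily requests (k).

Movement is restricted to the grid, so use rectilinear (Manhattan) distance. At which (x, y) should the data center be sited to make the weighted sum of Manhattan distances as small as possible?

Manhattan distance separates: Σwᵢ(|x−xᵢ|+|y−yᵢ|) = Σwᵢ|x−xᵢ| + Σwᵢ|y−yᵢ|, so x and y are optimised independently as 1-D weighted medians.
Total weight W = 214; half = 107.
x-coordinate, sorted with cumulative weight:
  x=6 (P, w=6) cum 6
  x=11 (W, w=30) cum 36
  x=11 (R, w=20) cum 56
  x=12 (V, w=60) cum 116  ← median
  x=17 (U, w=7) cum 123
  x=20 (T, w=40) cum 163
  x=20 (S, w=11) cum 174
  x=25 (Q, w=40) cum 214
⇒ x* = 12
y-coordinate, sorted with cumulative weight:
  y=2 (V, w=60) cum 60
  y=3 (U, w=7) cum 67
  y=6 (R, w=20) cum 87
  y=8 (T, w=40) cum 127  ← median
  y=13 (P, w=6) cum 133
  y=14 (W, w=30) cum 163
  y=16 (S, w=11) cum 174
  y=25 (Q, w=40) cum 214
⇒ y* = 8

(12, 8)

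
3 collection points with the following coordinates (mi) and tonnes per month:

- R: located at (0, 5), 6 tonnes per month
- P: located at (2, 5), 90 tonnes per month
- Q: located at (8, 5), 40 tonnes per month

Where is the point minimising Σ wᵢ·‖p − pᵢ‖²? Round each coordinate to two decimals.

(3.68, 5.00)

The minimiser of Σwᵢ‖p−pᵢ‖² is the weighted centroid p* = (Σwᵢpᵢ)/(Σwᵢ).
Σwᵢ = 136.
Σwᵢxᵢ = 6·0 + 90·2 + 40·8 = 500.
Σwᵢyᵢ = 6·5 + 90·5 + 40·5 = 680.
x* = 500/136 = 3.68, y* = 680/136 = 5.00.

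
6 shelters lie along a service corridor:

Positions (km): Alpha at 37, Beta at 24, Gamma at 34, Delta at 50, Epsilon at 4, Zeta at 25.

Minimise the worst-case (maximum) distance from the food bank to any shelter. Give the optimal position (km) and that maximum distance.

The 1-center on a line is the midpoint of the two extreme points: leftmost at 4, rightmost at 50.
Optimal location = (4 + 50)/2 = 27; maximum distance = (50 − 4)/2 = 23.

location 27, max distance 23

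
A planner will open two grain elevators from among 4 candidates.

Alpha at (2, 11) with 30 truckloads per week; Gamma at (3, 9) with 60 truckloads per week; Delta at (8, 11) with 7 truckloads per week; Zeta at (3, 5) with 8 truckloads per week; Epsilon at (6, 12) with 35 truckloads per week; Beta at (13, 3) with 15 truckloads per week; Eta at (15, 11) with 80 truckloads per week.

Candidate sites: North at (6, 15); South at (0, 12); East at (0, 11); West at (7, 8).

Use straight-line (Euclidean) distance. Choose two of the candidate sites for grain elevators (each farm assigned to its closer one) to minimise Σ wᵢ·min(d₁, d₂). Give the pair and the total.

{East, West}, total 1283.5

Evaluate every pair (each demand assigned to the nearer of the two):
  {East, West}: total = 1283.5
  {South, West}: total = 1321.6
  {North, West}: total = 1384.9
  {North, East}: total = 1462.6
  {North, South}: total = 1515.2
  {South, East}: total = 2025.0
Best pair: {East, West} with total 1283.5.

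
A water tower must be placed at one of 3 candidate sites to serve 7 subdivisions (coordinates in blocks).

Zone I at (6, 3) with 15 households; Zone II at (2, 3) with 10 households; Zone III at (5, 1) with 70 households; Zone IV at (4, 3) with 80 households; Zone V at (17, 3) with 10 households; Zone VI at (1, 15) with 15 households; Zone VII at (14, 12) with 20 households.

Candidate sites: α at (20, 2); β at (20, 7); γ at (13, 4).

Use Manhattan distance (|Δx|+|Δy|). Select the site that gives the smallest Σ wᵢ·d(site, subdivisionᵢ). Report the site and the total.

Total weighted distance at each candidate:
  α (20, 2): total = 3735
  β (20, 7): total = 4255
  γ (13, 4): total = 2385
Minimum is at γ with total 2385 blocks.

γ, total 2385 blocks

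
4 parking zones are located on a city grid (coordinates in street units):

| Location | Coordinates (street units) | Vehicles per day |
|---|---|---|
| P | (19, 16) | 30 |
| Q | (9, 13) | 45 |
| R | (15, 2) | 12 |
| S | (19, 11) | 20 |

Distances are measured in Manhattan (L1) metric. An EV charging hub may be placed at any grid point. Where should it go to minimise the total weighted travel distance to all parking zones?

Manhattan distance separates: Σwᵢ(|x−xᵢ|+|y−yᵢ|) = Σwᵢ|x−xᵢ| + Σwᵢ|y−yᵢ|, so x and y are optimised independently as 1-D weighted medians.
Total weight W = 107; half = 53.5.
x-coordinate, sorted with cumulative weight:
  x=9 (Q, w=45) cum 45
  x=15 (R, w=12) cum 57  ← median
  x=19 (P, w=30) cum 87
  x=19 (S, w=20) cum 107
⇒ x* = 15
y-coordinate, sorted with cumulative weight:
  y=2 (R, w=12) cum 12
  y=11 (S, w=20) cum 32
  y=13 (Q, w=45) cum 77  ← median
  y=16 (P, w=30) cum 107
⇒ y* = 13

(15, 13)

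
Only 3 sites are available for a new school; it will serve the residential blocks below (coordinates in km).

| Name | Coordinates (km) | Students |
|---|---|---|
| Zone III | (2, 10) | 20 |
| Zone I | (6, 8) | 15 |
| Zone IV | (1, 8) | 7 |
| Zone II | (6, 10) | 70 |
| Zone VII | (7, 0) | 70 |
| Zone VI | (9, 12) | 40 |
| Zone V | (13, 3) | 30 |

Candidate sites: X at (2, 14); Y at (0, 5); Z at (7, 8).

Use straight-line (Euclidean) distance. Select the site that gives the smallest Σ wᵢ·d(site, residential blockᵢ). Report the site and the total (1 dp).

Z, total 1294.4 km

Total weighted distance at each candidate:
  X (2, 14): total = 2425.2
  Y (0, 5): total = 2230.0
  Z (7, 8): total = 1294.4
Minimum is at Z with total 1294.4 km.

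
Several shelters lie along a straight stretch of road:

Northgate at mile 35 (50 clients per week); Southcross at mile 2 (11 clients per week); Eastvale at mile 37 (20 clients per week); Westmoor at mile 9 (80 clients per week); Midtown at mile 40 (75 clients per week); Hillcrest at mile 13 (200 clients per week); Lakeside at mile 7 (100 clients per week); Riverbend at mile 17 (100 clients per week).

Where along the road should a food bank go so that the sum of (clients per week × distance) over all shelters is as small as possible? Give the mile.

x = 13

For a sum of weighted absolute distances on a line, the optimum is the weighted median (not the mean). Total weight W = 636; half-weight = 318.
Sort by position and accumulate weight:
  mile 2 (Southcross, w=11) → cum 11
  mile 7 (Lakeside, w=100) → cum 111
  mile 9 (Westmoor, w=80) → cum 191
  mile 13 (Hillcrest, w=200) → cum 391  ≥ 318 → median here
  mile 17 (Riverbend, w=100) → cum 491
  mile 35 (Northgate, w=50) → cum 541
  mile 37 (Eastvale, w=20) → cum 561
  mile 40 (Midtown, w=75) → cum 636
Optimal location: mile 13.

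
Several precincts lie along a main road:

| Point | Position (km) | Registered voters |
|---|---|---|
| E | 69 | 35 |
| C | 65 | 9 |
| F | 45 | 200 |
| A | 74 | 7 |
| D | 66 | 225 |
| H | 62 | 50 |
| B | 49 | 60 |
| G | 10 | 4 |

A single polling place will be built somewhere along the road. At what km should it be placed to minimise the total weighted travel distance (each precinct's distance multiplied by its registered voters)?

For a sum of weighted absolute distances on a line, the optimum is the weighted median (not the mean). Total weight W = 590; half-weight = 295.
Sort by position and accumulate weight:
  km 10 (G, w=4) → cum 4
  km 45 (F, w=200) → cum 204
  km 49 (B, w=60) → cum 264
  km 62 (H, w=50) → cum 314  ≥ 295 → median here
  km 65 (C, w=9) → cum 323
  km 66 (D, w=225) → cum 548
  km 69 (E, w=35) → cum 583
  km 74 (A, w=7) → cum 590
Optimal location: km 62.

x = 62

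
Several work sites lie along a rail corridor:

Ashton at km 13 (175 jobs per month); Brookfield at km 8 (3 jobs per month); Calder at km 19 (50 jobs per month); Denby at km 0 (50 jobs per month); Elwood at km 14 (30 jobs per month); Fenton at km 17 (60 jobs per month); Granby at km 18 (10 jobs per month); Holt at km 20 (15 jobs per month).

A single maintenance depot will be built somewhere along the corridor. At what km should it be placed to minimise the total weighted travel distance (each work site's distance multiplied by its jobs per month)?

For a sum of weighted absolute distances on a line, the optimum is the weighted median (not the mean). Total weight W = 393; half-weight = 196.5.
Sort by position and accumulate weight:
  km 0 (Denby, w=50) → cum 50
  km 8 (Brookfield, w=3) → cum 53
  km 13 (Ashton, w=175) → cum 228  ≥ 196.5 → median here
  km 14 (Elwood, w=30) → cum 258
  km 17 (Fenton, w=60) → cum 318
  km 18 (Granby, w=10) → cum 328
  km 19 (Calder, w=50) → cum 378
  km 20 (Holt, w=15) → cum 393
Optimal location: km 13.

x = 13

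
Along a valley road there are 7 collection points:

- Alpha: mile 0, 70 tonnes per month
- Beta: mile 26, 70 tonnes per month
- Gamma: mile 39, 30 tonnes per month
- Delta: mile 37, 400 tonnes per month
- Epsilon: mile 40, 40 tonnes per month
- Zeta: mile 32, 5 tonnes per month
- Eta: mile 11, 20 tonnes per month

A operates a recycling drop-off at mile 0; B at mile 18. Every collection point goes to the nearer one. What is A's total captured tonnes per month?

70

The indifferent point is the midpoint (0+18)/2 = 9; collection points left of it (closer to A at 0) go to A, those right go to B.
  Alpha at 0 (w=70) → A
  Eta at 11 (w=20) → B
  Beta at 26 (w=70) → B
  Zeta at 32 (w=5) → B
  Delta at 37 (w=400) → B
  Gamma at 39 (w=30) → B
  Epsilon at 40 (w=40) → B
A captures 70; B captures 565.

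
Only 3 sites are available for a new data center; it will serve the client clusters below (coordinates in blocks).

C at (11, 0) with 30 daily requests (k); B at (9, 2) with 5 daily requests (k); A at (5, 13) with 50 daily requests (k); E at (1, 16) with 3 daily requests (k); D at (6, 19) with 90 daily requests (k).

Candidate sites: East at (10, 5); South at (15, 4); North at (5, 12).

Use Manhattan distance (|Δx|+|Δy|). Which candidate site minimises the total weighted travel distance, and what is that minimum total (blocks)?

North, total 1404 blocks

Total weighted distance at each candidate:
  East (10, 5): total = 2530
  South (15, 4): total = 3468
  North (5, 12): total = 1404
Minimum is at North with total 1404 blocks.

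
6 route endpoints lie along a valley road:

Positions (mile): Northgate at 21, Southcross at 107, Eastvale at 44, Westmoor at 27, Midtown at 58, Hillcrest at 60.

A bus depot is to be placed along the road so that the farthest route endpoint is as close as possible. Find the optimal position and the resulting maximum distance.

location 64, max distance 43

The 1-center on a line is the midpoint of the two extreme points: leftmost at 21, rightmost at 107.
Optimal location = (21 + 107)/2 = 64; maximum distance = (107 − 21)/2 = 43.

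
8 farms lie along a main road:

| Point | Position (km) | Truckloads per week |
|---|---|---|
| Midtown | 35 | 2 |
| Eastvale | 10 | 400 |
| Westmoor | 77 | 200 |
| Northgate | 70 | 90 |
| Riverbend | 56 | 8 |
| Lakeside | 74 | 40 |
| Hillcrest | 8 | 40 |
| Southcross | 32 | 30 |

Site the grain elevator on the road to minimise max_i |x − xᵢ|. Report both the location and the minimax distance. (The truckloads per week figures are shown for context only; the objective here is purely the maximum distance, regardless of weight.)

location 42.5, max distance 34.5

The 1-center on a line is the midpoint of the two extreme points: leftmost at 8, rightmost at 77.
Optimal location = (8 + 77)/2 = 42.5; maximum distance = (77 − 8)/2 = 34.5.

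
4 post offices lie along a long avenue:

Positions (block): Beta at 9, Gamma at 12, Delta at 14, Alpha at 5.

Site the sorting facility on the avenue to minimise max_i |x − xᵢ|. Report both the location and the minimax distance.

The 1-center on a line is the midpoint of the two extreme points: leftmost at 5, rightmost at 14.
Optimal location = (5 + 14)/2 = 9.5; maximum distance = (14 − 5)/2 = 4.5.

location 9.5, max distance 4.5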